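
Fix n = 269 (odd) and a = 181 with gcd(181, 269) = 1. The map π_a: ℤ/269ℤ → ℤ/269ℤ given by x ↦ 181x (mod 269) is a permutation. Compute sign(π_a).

Trace 193: π^k(193) = [193, 232, 28, 226, 18, 30, 50] for k=0..6.
2 cycles of lengths [268, 1].
With 2 cycles on 269 points, sign = (−1)^{269−2} = -1.

-1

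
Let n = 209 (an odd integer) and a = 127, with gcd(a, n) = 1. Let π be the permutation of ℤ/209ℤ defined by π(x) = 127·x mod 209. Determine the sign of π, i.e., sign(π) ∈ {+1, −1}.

+1

Trace 145: π^k(145) = [145, 23, 204, 201, 29, 130, 208] for k=0..6.
5 cycles of lengths [90, 90, 18, 10, 1].
Σ(ℓ_i−1) = 209−5 = 204; sign = (−1)^204 = +1.
Via Zolotarev, sign(π_{127}) = (127|209) = +1.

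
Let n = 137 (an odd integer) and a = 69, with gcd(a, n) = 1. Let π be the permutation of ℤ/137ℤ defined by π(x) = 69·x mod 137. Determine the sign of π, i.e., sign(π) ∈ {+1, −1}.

Orbit of 30 under x↦69x: [30, 15, 76, 38, 19, 78, 39]… (length divides ord_137(69)).
3 cycles of lengths [68, 68, 1].
With 3 cycles on 137 points, sign = (−1)^{137−3} = +1.
(69|137)_J = +1 (Zolotarev's lemma cross-check).

+1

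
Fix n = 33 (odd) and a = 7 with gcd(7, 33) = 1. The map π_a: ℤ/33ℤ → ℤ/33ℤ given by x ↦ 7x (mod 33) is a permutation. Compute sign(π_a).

Orbit of 13 under x↦7x: [13, 25, 10, 4, 28, 31, 19]… (length divides ord_33(7)).
Cycle type of π: 10×3 + 1×3; total 6 cycles.
sign(π) = (−1)^{n − #cycles} = (−1)^{33−6} = (−1)^27 = -1.
Zolotarev: (7|33) = -1, matching the cycle-count sign.

-1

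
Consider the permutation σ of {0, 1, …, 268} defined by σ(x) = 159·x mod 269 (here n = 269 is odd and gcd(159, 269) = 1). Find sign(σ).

-1

Start at x=213: 213 → 242 → 11 → 135 → 214 → 132 → 6 → … (one orbit).
The orbit structure of x ↦ 159x mod 269: 2 orbits of sizes [268, 1].
sign(π) = (−1)^{n − #cycles} = (−1)^{269−2} = (−1)^267 = -1.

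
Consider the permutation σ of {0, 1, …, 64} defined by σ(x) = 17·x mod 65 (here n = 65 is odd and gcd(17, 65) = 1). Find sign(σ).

Trace 29: π^k(29) = [29, 38, 61, 62, 14, 43, 16] for k=0..6.
Cycle type of π: 12×4 + 6×2 + 4 + 1; total 8 cycles.
n − c = 65 − 8 = 57; sign = (−1)^57 = -1.

-1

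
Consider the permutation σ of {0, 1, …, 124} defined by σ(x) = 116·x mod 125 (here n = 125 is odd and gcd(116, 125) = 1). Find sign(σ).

Orbit of 6 under x↦116x: [6, 71, 111, 1, 116, 81, 21]… (length divides ord_125(116)).
Cycle type of π: 25×4 + 5×4 + 1×5; total 13 cycles.
With 13 cycles on 125 points, sign = (−1)^{125−13} = +1.

+1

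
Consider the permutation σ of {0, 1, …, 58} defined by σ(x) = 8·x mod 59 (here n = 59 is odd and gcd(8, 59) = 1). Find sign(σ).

-1

Start at x=34: 34 → 36 → 52 → 3 → 24 → 15 → 2 → … (one orbit).
The orbit structure of x ↦ 8x mod 59: 2 orbits of sizes [58, 1].
59 − 2 = 57 transpositions; sign(π) = (−1)^57 = -1.
Zolotarev: (8|59) = -1, matching the cycle-count sign.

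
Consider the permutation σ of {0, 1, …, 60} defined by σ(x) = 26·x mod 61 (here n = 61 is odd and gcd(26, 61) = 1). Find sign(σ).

Start at x=45: 45 → 11 → 42 → 55 → 27 → 31 → 13 → … (one orbit).
Cycle type of π: 60 + 1; total 2 cycles.
n − c = 61 − 2 = 59; sign = (−1)^59 = -1.

-1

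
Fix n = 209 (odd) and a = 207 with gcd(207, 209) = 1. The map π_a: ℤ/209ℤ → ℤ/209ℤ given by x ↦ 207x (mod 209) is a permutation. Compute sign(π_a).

+1

Orbit of 158 under x↦207x: [158, 102, 5, 199, 20, 169, 80]… (length divides ord_209(207)).
The orbit structure of x ↦ 207x mod 209: 9 orbits of sizes [45, 45, 45, 45, 9, 9, 5, 5, 1].
With 9 cycles on 209 points, sign = (−1)^{209−9} = +1.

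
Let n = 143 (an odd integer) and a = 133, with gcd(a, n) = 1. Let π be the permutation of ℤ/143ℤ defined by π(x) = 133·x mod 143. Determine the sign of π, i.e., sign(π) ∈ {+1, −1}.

+1

Trace 1: π^k(1) = [1, 133, 100] for k=0..2.
Cycle type of π: 3×44 + 1×11; total 55 cycles.
143 − 55 = 88 transpositions; sign(π) = (−1)^88 = +1.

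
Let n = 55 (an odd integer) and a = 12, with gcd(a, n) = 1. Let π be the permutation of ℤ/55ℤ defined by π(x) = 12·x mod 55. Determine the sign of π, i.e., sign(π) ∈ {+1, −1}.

-1

Start at x=23: 23 → 1 → 12 → 34 → 23 (one orbit).
π_12 has 22 disjoint cycles with lengths [4, 4, 4, 4, 4, 4, 4, 4, 4, 4, 4, 1, 1, 1, 1, 1, 1, 1, 1, 1, 1, 1] on {0,…,54}.
sign(π) = (−1)^{n − #cycles} = (−1)^{55−22} = (−1)^33 = -1.
Check: (12/55) = -1 by Zolotarev.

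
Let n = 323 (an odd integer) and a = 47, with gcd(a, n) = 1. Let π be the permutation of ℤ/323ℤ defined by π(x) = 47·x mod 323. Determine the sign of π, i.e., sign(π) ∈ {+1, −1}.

+1

Start at x=115: 115 → 237 → 157 → 273 → 234 → 16 → 106 → … (one orbit).
π_47 has 15 disjoint cycles with lengths [36, 36, 36, 36, 36, 36, 36, 36, 9, 9, 4, 4, 4, 4, 1] on {0,…,322}.
n − c = 323 − 15 = 308; sign = (−1)^308 = +1.
Check: (47/323) = +1 by Zolotarev.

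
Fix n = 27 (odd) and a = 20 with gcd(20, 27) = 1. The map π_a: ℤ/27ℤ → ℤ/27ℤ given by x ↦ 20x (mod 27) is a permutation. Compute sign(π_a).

Start at x=7: 7 → 5 → 19 → 2 → 13 → 17 → 16 → … (one orbit).
π_20 has 4 disjoint cycles with lengths [18, 6, 2, 1] on {0,…,26}.
4 cycles on 27: each ℓ→(−1)^(ℓ−1), product (−1)^23 = -1.

-1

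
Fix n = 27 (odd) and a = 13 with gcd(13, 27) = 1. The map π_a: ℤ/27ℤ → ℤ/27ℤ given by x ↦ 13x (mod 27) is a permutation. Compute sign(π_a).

Trace 1: π^k(1) = [1, 13, 7, 10, 22, 16, 19] for k=0..6.
Cycle lengths of π_13 on ℤ/27ℤ: [9, 9, 3, 3, 1, 1, 1]; 7 cycles in total.
With 7 cycles on 27 points, sign = (−1)^{27−7} = +1.
Via Zolotarev, sign(π_{13}) = (13|27) = +1.

+1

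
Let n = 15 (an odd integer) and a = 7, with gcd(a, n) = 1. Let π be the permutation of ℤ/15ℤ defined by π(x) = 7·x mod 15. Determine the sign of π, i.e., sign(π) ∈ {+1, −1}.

-1

Orbit of 13 under x↦7x: [13, 1, 7, 4]… (length divides ord_15(7)).
6 cycles of lengths [4, 4, 4, 1, 1, 1].
sign(π) = (−1)^{n − #cycles} = (−1)^{15−6} = (−1)^9 = -1.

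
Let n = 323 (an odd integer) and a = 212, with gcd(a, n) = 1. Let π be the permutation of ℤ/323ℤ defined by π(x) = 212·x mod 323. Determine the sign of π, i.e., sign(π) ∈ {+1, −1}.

-1

Orbit of 189 under x↦212x: [189, 16, 162, 106, 185, 137, 297]… (length divides ord_323(212)).
Cycle lengths of π_212 on ℤ/323ℤ: [72, 72, 72, 72, 18, 8, 8, 1]; 8 cycles in total.
8 cycles on 323: each ℓ→(−1)^(ℓ−1), product (−1)^315 = -1.
Via Zolotarev, sign(π_{212}) = (212|323) = -1.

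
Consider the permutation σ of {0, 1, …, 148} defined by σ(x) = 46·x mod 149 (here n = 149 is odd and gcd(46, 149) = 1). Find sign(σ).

+1

Orbit of 33 under x↦46x: [33, 28, 96, 95, 49, 19, 129]… (length divides ord_149(46)).
5 cycles of lengths [37, 37, 37, 37, 1].
149 − 5 = 144 transpositions; sign(π) = (−1)^144 = +1.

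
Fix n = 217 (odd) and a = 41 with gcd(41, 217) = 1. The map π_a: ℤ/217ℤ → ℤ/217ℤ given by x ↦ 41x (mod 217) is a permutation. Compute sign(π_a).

Start at x=76: 76 → 78 → 160 → 50 → 97 → 71 → 90 → … (one orbit).
Cycle lengths of π_41 on ℤ/217ℤ: [30, 30, 30, 30, 30, 30, 15, 15, 2, 2, 2, 1]; 12 cycles in total.
217 − 12 = 205 transpositions; sign(π) = (−1)^205 = -1.

-1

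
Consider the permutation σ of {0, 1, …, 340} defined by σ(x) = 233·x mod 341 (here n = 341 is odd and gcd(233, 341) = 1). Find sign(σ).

Trace 190: π^k(190) = [190, 281, 1, 233, 70, 283, 126] for k=0..6.
Decompose π into cycles: lengths [10, 10, 10, 10, 10, 10, 10, 10, 10, 10, 10, 10, 10, 10, 10, 10, 10, 10, 10, 10, 10, 10, 10, 10, 10, 10, 10, 10, 10, 10, 10, 5, 5, 5, 5, 5, 5, 1] (38 cycles, including the fixed point 0).
38 cycles on 341: each ℓ→(−1)^(ℓ−1), product (−1)^303 = -1.

-1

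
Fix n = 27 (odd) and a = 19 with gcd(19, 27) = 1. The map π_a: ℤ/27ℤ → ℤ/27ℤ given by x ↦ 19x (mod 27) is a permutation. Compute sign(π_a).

Trace 10: π^k(10) = [10, 1, 19] for k=0..2.
The orbit structure of x ↦ 19x mod 27: 15 orbits of sizes [3, 3, 3, 3, 3, 3, 1, 1, 1, 1, 1, 1, 1, 1, 1].
sign(π) = (−1)^{n − #cycles} = (−1)^{27−15} = (−1)^12 = +1.
Zolotarev: (19|27) = +1, matching the cycle-count sign.

+1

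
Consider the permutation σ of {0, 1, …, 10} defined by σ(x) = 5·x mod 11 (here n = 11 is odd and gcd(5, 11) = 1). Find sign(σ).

+1

Trace 5: π^k(5) = [5, 3, 4, 9, 1] for k=0..4.
Decompose π into cycles: lengths [5, 5, 1] (3 cycles, including the fixed point 0).
Σ(ℓ_i−1) = 11−3 = 8; sign = (−1)^8 = +1.
Zolotarev: (5|11) = +1, matching the cycle-count sign.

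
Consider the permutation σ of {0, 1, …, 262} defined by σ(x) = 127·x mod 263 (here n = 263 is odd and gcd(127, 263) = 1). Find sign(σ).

Orbit of 151 under x↦127x: [151, 241, 99, 212, 98, 85, 12]… (length divides ord_263(127)).
Cycle lengths of π_127 on ℤ/263ℤ: [262, 1]; 2 cycles in total.
sign(π) = (−1)^{n − #cycles} = (−1)^{263−2} = (−1)^261 = -1.

-1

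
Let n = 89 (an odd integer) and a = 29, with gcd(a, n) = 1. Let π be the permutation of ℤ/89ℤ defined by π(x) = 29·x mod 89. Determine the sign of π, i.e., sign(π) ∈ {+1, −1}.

Orbit of 76 under x↦29x: [76, 68, 14, 50, 26, 42, 61]… (length divides ord_89(29)).
Decompose π into cycles: lengths [88, 1] (2 cycles, including the fixed point 0).
89 − 2 = 87 transpositions; sign(π) = (−1)^87 = -1.

-1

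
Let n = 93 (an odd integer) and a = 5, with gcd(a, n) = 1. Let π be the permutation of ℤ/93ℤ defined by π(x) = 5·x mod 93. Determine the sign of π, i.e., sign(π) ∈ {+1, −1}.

-1

Start at x=1: 1 → 5 → 25 → 32 → 67 → 56 → 1 (one orbit).
22 cycles of lengths [6, 6, 6, 6, 6, 6, 6, 6, 6, 6, 3, 3, 3, 3, 3, 3, 3, 3, 3, 3, 2, 1].
93 − 22 = 71 transpositions; sign(π) = (−1)^71 = -1.
(5|93)_J = -1 (Zolotarev's lemma cross-check).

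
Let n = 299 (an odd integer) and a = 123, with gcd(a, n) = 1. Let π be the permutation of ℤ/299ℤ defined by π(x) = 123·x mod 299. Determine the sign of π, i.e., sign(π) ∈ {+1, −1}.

Start at x=58: 58 → 257 → 216 → 256 → 93 → 77 → 202 → … (one orbit).
Cycle lengths of π_123 on ℤ/299ℤ: [132, 132, 12, 11, 11, 1]; 6 cycles in total.
299 − 6 = 293 transpositions; sign(π) = (−1)^293 = -1.

-1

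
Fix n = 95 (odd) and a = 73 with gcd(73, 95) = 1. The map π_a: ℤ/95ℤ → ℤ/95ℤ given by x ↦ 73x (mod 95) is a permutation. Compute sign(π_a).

Trace 17: π^k(17) = [17, 6, 58, 54, 47, 11, 43] for k=0..6.
The orbit structure of x ↦ 73x mod 95: 6 orbits of sizes [36, 36, 9, 9, 4, 1].
sign(π) = (−1)^{n − #cycles} = (−1)^{95−6} = (−1)^89 = -1.
The Jacobi symbol (73|95) = -1 (Zolotarev) agrees.

-1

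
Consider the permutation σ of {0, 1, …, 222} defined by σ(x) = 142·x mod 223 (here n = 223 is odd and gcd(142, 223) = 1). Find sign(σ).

-1

Trace 107: π^k(107) = [107, 30, 23, 144, 155, 156, 75] for k=0..6.
Decompose π into cycles: lengths [222, 1] (2 cycles, including the fixed point 0).
2 cycles on 223: each ℓ→(−1)^(ℓ−1), product (−1)^221 = -1.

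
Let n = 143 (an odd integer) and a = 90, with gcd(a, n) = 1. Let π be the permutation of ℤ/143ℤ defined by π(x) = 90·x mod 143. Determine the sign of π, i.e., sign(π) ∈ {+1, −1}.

Start at x=142: 142 → 53 → 51 → 14 → 116 → 1 → 90 → … (one orbit).
Decompose π into cycles: lengths [10, 10, 10, 10, 10, 10, 10, 10, 10, 10, 10, 10, 10, 2, 2, 2, 2, 2, 2, 1] (20 cycles, including the fixed point 0).
20 cycles on 143: each ℓ→(−1)^(ℓ−1), product (−1)^123 = -1.
Via Zolotarev, sign(π_{90}) = (90|143) = -1.

-1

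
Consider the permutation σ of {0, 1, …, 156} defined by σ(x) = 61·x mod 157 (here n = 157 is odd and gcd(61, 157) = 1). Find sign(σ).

Start at x=146: 146 → 114 → 46 → 137 → 36 → 155 → 35 → … (one orbit).
π_61 has 2 disjoint cycles with lengths [156, 1] on {0,…,156}.
157 − 2 = 155 transpositions; sign(π) = (−1)^155 = -1.

-1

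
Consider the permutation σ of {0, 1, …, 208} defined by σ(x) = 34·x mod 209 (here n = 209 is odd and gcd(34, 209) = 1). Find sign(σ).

-1

Trace 188: π^k(188) = [188, 122, 177, 166, 1, 34, 111] for k=0..6.
Decompose π into cycles: lengths [18, 18, 18, 18, 18, 18, 18, 18, 18, 18, 18, 1, 1, 1, 1, 1, 1, 1, 1, 1, 1, 1] (22 cycles, including the fixed point 0).
22 cycles on 209: each ℓ→(−1)^(ℓ−1), product (−1)^187 = -1.
(34|209)_J = -1 (Zolotarev's lemma cross-check).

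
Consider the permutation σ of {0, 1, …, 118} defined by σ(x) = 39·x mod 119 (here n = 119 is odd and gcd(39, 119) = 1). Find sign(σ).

-1

Orbit of 8 under x↦39x: [8, 74, 30, 99, 53, 44, 50]… (length divides ord_119(39)).
6 cycles of lengths [48, 48, 16, 3, 3, 1].
n − c = 119 − 6 = 113; sign = (−1)^113 = -1.
The Jacobi symbol (39|119) = -1 (Zolotarev) agrees.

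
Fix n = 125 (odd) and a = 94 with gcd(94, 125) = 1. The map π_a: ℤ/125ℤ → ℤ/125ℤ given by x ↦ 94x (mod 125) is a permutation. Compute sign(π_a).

Start at x=119: 119 → 61 → 109 → 121 → 124 → 31 → 39 → … (one orbit).
π_94 has 7 disjoint cycles with lengths [50, 50, 10, 10, 2, 2, 1] on {0,…,124}.
sign(π) = (−1)^{n − #cycles} = (−1)^{125−7} = (−1)^118 = +1.

+1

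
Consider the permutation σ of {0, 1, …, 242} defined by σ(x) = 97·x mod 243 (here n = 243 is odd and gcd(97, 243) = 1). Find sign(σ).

+1

Orbit of 181 under x↦97x: [181, 61, 85, 226, 52, 184, 109]… (length divides ord_243(97)).
π_97 has 11 disjoint cycles with lengths [81, 81, 27, 27, 9, 9, 3, 3, 1, 1, 1] on {0,…,242}.
sign(π) = (−1)^{n − #cycles} = (−1)^{243−11} = (−1)^232 = +1.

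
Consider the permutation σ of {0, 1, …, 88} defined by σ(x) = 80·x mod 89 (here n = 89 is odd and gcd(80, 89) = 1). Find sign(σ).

+1

Orbit of 44 under x↦80x: [44, 49, 4, 53, 57, 21, 78]… (length divides ord_89(80)).
Decompose π into cycles: lengths [44, 44, 1] (3 cycles, including the fixed point 0).
Σ(ℓ_i−1) = 89−3 = 86; sign = (−1)^86 = +1.
Zolotarev: (80|89) = +1, matching the cycle-count sign.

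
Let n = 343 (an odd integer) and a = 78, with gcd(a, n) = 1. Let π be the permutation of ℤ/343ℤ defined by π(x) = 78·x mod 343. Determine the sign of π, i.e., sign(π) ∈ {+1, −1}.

+1

Orbit of 141 under x↦78x: [141, 22, 1, 78, 253, 183, 211]… (length divides ord_343(78)).
Cycle type of π: 49×6 + 7×6 + 1×7; total 19 cycles.
n − c = 343 − 19 = 324; sign = (−1)^324 = +1.
Zolotarev: (78|343) = +1, matching the cycle-count sign.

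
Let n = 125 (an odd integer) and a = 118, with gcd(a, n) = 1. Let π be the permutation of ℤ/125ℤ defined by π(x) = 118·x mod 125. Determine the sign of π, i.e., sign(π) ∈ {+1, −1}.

Start at x=118: 118 → 49 → 32 → 26 → 68 → 24 → 82 → … (one orbit).
Cycle lengths of π_118 on ℤ/125ℤ: [20, 20, 20, 20, 20, 4, 4, 4, 4, 4, 4, 1]; 12 cycles in total.
125 − 12 = 113 transpositions; sign(π) = (−1)^113 = -1.
Zolotarev: (118|125) = -1, matching the cycle-count sign.

-1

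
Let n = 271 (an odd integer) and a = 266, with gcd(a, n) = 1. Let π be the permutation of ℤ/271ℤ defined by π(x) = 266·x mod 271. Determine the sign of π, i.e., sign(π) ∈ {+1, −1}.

Start at x=1: 1 → 266 → 25 → 146 → 83 → 127 → 178 → … (one orbit).
6 cycles of lengths [54, 54, 54, 54, 54, 1].
Σ(ℓ_i−1) = 271−6 = 265; sign = (−1)^265 = -1.
(266|271)_J = -1 (Zolotarev's lemma cross-check).

-1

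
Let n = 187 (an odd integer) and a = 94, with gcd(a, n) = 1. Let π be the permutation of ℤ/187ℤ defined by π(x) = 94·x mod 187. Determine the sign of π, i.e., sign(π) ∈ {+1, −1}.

Orbit of 151 under x↦94x: [151, 169, 178, 89, 138, 69, 128]… (length divides ord_187(94)).
Cycle lengths of π_94 on ℤ/187ℤ: [40, 40, 40, 40, 10, 8, 8, 1]; 8 cycles in total.
With 8 cycles on 187 points, sign = (−1)^{187−8} = -1.

-1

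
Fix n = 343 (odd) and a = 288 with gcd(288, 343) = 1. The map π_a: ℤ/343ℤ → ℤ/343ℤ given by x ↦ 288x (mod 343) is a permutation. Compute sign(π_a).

+1

Trace 148: π^k(148) = [148, 92, 85, 127, 218, 15, 204] for k=0..6.
Cycle lengths of π_288 on ℤ/343ℤ: [49, 49, 49, 49, 49, 49, 7, 7, 7, 7, 7, 7, 1, 1, 1, 1, 1, 1, 1]; 19 cycles in total.
n − c = 343 − 19 = 324; sign = (−1)^324 = +1.
The Jacobi symbol (288|343) = +1 (Zolotarev) agrees.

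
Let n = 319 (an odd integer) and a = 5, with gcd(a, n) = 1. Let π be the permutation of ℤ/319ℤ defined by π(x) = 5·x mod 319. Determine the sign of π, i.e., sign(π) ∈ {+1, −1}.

Orbit of 212 under x↦5x: [212, 103, 196, 23, 115, 256, 4]… (length divides ord_319(5)).
Cycle type of π: 70×4 + 14×2 + 5×2 + 1; total 9 cycles.
With 9 cycles on 319 points, sign = (−1)^{319−9} = +1.

+1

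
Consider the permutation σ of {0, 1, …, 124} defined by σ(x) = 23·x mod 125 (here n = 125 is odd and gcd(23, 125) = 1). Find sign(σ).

-1

Orbit of 59 under x↦23x: [59, 107, 86, 103, 119, 112, 76]… (length divides ord_125(23)).
The orbit structure of x ↦ 23x mod 125: 4 orbits of sizes [100, 20, 4, 1].
125 − 4 = 121 transpositions; sign(π) = (−1)^121 = -1.
(23|125)_J = -1 (Zolotarev's lemma cross-check).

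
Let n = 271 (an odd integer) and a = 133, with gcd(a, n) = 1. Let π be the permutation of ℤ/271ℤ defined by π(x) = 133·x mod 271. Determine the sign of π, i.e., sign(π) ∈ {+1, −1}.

Trace 120: π^k(120) = [120, 242, 208, 22, 216, 2, 266] for k=0..6.
π_133 has 2 disjoint cycles with lengths [270, 1] on {0,…,270}.
n − c = 271 − 2 = 269; sign = (−1)^269 = -1.

-1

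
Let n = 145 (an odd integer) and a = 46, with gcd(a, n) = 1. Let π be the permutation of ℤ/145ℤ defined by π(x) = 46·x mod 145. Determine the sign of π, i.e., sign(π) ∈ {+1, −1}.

Trace 1: π^k(1) = [1, 46, 86, 41] for k=0..3.
Cycle type of π: 4×35 + 1×5; total 40 cycles.
n − c = 145 − 40 = 105; sign = (−1)^105 = -1.
Zolotarev: (46|145) = -1, matching the cycle-count sign.

-1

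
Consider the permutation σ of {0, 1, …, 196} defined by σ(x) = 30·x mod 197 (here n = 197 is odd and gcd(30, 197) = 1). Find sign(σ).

-1

Trace 18: π^k(18) = [18, 146, 46, 1, 30, 112, 11] for k=0..6.
Cycle type of π: 196 + 1; total 2 cycles.
197 − 2 = 195 transpositions; sign(π) = (−1)^195 = -1.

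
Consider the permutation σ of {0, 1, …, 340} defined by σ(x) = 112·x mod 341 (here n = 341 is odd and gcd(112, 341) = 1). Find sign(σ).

Trace 1: π^k(1) = [1, 112, 268, 8, 214, 98, 64] for k=0..6.
Cycle lengths of π_112 on ℤ/341ℤ: [30, 30, 30, 30, 30, 30, 30, 30, 30, 30, 15, 15, 10, 1]; 14 cycles in total.
sign(π) = (−1)^{n − #cycles} = (−1)^{341−14} = (−1)^327 = -1.
Zolotarev: (112|341) = -1, matching the cycle-count sign.

-1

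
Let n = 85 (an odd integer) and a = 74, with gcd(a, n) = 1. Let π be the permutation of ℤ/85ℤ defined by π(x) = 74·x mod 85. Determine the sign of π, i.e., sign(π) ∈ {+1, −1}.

Trace 36: π^k(36) = [36, 29, 21, 24, 76, 14, 16] for k=0..6.
The orbit structure of x ↦ 74x mod 85: 8 orbits of sizes [16, 16, 16, 16, 16, 2, 2, 1].
n − c = 85 − 8 = 77; sign = (−1)^77 = -1.
The Jacobi symbol (74|85) = -1 (Zolotarev) agrees.

-1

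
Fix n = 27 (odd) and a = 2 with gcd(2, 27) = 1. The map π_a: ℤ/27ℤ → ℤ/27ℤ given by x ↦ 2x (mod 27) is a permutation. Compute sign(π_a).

Trace 23: π^k(23) = [23, 19, 11, 22, 17, 7, 14] for k=0..6.
Cycle type of π: 18 + 6 + 2 + 1; total 4 cycles.
sign(π) = (−1)^{n − #cycles} = (−1)^{27−4} = (−1)^23 = -1.

-1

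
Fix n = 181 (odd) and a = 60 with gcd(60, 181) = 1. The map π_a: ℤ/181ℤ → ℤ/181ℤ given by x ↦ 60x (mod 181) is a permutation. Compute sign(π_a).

Orbit of 45 under x↦60x: [45, 166, 5, 119, 81, 154, 9]… (length divides ord_181(60)).
π_60 has 3 disjoint cycles with lengths [90, 90, 1] on {0,…,180}.
3 cycles on 181: each ℓ→(−1)^(ℓ−1), product (−1)^178 = +1.
Check: (60/181) = +1 by Zolotarev.

+1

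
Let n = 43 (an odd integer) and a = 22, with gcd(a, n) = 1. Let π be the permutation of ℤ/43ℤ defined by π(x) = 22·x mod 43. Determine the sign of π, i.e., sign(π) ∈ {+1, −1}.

Start at x=32: 32 → 16 → 8 → 4 → 2 → 1 → 22 → … (one orbit).
Cycle type of π: 14×3 + 1; total 4 cycles.
With 4 cycles on 43 points, sign = (−1)^{43−4} = -1.
(22|43)_J = -1 (Zolotarev's lemma cross-check).

-1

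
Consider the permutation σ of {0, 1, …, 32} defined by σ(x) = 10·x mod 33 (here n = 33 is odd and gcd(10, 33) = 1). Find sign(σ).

-1

Start at x=1: 1 → 10 → 1 (one orbit).
18 cycles of lengths [2, 2, 2, 2, 2, 2, 2, 2, 2, 2, 2, 2, 2, 2, 2, 1, 1, 1].
18 cycles on 33: each ℓ→(−1)^(ℓ−1), product (−1)^15 = -1.
The Jacobi symbol (10|33) = -1 (Zolotarev) agrees.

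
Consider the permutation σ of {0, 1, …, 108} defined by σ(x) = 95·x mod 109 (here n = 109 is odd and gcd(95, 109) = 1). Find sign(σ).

-1

Orbit of 9 under x↦95x: [9, 92, 20, 47, 105, 56, 88]… (length divides ord_109(95)).
π_95 has 2 disjoint cycles with lengths [108, 1] on {0,…,108}.
sign(π) = (−1)^{n − #cycles} = (−1)^{109−2} = (−1)^107 = -1.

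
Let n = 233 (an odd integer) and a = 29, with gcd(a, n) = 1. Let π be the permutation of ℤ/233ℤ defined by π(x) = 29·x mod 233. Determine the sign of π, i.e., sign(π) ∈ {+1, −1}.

+1

Start at x=117: 117 → 131 → 71 → 195 → 63 → 196 → 92 → … (one orbit).
Cycle type of π: 58×4 + 1; total 5 cycles.
5 cycles on 233: each ℓ→(−1)^(ℓ−1), product (−1)^228 = +1.
The Jacobi symbol (29|233) = +1 (Zolotarev) agrees.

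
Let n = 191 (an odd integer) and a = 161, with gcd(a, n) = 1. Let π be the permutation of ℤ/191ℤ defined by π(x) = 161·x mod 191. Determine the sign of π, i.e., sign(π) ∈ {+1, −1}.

Orbit of 161 under x↦161x: [161, 136, 122, 160, 166, 177, 38]… (length divides ord_191(161)).
π_161 has 6 disjoint cycles with lengths [38, 38, 38, 38, 38, 1] on {0,…,190}.
n − c = 191 − 6 = 185; sign = (−1)^185 = -1.
The Jacobi symbol (161|191) = -1 (Zolotarev) agrees.

-1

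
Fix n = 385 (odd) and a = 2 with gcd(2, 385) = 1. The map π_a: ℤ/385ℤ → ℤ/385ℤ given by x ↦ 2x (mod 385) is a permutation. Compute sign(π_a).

+1

Trace 361: π^k(361) = [361, 337, 289, 193, 1, 2, 4] for k=0..6.
Cycle type of π: 60×4 + 30×2 + 20×2 + 12×2 + 10 + 4 + 3×2 + 1; total 15 cycles.
Σ(ℓ_i−1) = 385−15 = 370; sign = (−1)^370 = +1.
Check: (2/385) = +1 by Zolotarev.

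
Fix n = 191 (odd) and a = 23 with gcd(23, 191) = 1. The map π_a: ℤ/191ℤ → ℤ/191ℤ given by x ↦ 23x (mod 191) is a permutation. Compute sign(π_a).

+1

Orbit of 184 under x↦23x: [184, 30, 117, 17, 9, 16, 177]… (length divides ord_191(23)).
Cycle type of π: 95×2 + 1; total 3 cycles.
With 3 cycles on 191 points, sign = (−1)^{191−3} = +1.
(23|191)_J = +1 (Zolotarev's lemma cross-check).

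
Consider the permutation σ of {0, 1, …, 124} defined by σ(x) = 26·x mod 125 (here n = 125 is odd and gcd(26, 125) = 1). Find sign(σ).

+1

Trace 76: π^k(76) = [76, 101, 1, 26, 51] for k=0..4.
45 cycles of lengths [5, 5, 5, 5, 5, 5, 5, 5, 5, 5, 5, 5, 5, 5, 5, 5, 5, 5, 5, 5, 1, 1, 1, 1, 1, 1, 1, 1, 1, 1, 1, 1, 1, 1, 1, 1, 1, 1, 1, 1, 1, 1, 1, 1, 1].
n − c = 125 − 45 = 80; sign = (−1)^80 = +1.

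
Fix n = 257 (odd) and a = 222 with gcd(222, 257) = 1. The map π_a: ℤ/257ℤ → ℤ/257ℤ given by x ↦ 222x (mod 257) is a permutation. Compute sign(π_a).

+1

Orbit of 95 under x↦222x: [95, 16, 211, 68, 190, 32, 165]… (length divides ord_257(222)).
The orbit structure of x ↦ 222x mod 257: 5 orbits of sizes [64, 64, 64, 64, 1].
257 − 5 = 252 transpositions; sign(π) = (−1)^252 = +1.
Check: (222/257) = +1 by Zolotarev.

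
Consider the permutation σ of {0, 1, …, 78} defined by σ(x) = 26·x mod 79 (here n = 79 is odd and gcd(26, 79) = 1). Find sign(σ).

Orbit of 73 under x↦26x: [73, 2, 52, 9, 76, 1, 26]… (length divides ord_79(26)).
3 cycles of lengths [39, 39, 1].
Σ(ℓ_i−1) = 79−3 = 76; sign = (−1)^76 = +1.

+1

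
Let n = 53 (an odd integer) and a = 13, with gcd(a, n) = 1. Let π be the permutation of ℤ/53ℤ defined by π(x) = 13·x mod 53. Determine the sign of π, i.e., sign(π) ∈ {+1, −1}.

+1

Trace 49: π^k(49) = [49, 1, 13, 10, 24, 47, 28] for k=0..6.
The orbit structure of x ↦ 13x mod 53: 5 orbits of sizes [13, 13, 13, 13, 1].
With 5 cycles on 53 points, sign = (−1)^{53−5} = +1.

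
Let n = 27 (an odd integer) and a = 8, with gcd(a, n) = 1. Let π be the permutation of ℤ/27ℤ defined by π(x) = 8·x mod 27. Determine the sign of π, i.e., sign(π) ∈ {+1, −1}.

-1

Trace 8: π^k(8) = [8, 10, 26, 19, 17, 1] for k=0..5.
8 cycles of lengths [6, 6, 6, 2, 2, 2, 2, 1].
n − c = 27 − 8 = 19; sign = (−1)^19 = -1.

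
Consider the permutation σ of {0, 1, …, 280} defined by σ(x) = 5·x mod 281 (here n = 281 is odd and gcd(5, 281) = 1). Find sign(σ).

+1

Start at x=16: 16 → 80 → 119 → 33 → 165 → 263 → 191 → … (one orbit).
π_5 has 3 disjoint cycles with lengths [140, 140, 1] on {0,…,280}.
281 − 3 = 278 transpositions; sign(π) = (−1)^278 = +1.
Check: (5/281) = +1 by Zolotarev.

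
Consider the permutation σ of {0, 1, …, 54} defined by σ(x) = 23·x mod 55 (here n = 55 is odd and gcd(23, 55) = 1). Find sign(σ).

-1

Trace 12: π^k(12) = [12, 1, 23, 34] for k=0..3.
22 cycles of lengths [4, 4, 4, 4, 4, 4, 4, 4, 4, 4, 4, 1, 1, 1, 1, 1, 1, 1, 1, 1, 1, 1].
With 22 cycles on 55 points, sign = (−1)^{55−22} = -1.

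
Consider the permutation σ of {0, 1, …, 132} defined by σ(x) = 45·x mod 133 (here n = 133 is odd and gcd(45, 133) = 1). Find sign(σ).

-1

Trace 102: π^k(102) = [102, 68, 1, 45, 30, 20] for k=0..5.
26 cycles of lengths [6, 6, 6, 6, 6, 6, 6, 6, 6, 6, 6, 6, 6, 6, 6, 6, 6, 6, 6, 3, 3, 3, 3, 3, 3, 1].
Σ(ℓ_i−1) = 133−26 = 107; sign = (−1)^107 = -1.
(45|133)_J = -1 (Zolotarev's lemma cross-check).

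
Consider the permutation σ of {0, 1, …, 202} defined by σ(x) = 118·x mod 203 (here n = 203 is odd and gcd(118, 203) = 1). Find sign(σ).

Orbit of 71 under x↦118x: [71, 55, 197, 104, 92, 97, 78]… (length divides ord_203(118)).
Decompose π into cycles: lengths [28, 28, 28, 28, 28, 28, 28, 2, 2, 2, 1] (11 cycles, including the fixed point 0).
11 cycles on 203: each ℓ→(−1)^(ℓ−1), product (−1)^192 = +1.
Zolotarev: (118|203) = +1, matching the cycle-count sign.

+1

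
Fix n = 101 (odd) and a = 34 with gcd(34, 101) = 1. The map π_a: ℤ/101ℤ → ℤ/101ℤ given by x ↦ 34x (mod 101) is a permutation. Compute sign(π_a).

Trace 18: π^k(18) = [18, 6, 2, 68, 90, 30, 10] for k=0..6.
Cycle lengths of π_34 on ℤ/101ℤ: [100, 1]; 2 cycles in total.
With 2 cycles on 101 points, sign = (−1)^{101−2} = -1.

-1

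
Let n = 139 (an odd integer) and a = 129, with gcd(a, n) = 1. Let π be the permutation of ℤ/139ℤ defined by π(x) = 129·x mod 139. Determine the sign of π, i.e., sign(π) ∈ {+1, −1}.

Trace 55: π^k(55) = [55, 6, 79, 44, 116, 91, 63] for k=0..6.
π_129 has 7 disjoint cycles with lengths [23, 23, 23, 23, 23, 23, 1] on {0,…,138}.
With 7 cycles on 139 points, sign = (−1)^{139−7} = +1.
The Jacobi symbol (129|139) = +1 (Zolotarev) agrees.

+1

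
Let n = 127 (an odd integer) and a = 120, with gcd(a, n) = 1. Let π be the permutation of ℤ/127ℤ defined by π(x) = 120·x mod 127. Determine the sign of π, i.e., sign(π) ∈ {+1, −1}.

+1

Start at x=82: 82 → 61 → 81 → 68 → 32 → 30 → 44 → … (one orbit).
Decompose π into cycles: lengths [63, 63, 1] (3 cycles, including the fixed point 0).
3 cycles on 127: each ℓ→(−1)^(ℓ−1), product (−1)^124 = +1.
(120|127)_J = +1 (Zolotarev's lemma cross-check).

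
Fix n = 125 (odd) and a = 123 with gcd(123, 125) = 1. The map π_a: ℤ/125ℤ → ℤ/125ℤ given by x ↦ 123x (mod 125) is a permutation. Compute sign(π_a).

Orbit of 88 under x↦123x: [88, 74, 102, 46, 33, 59, 7]… (length divides ord_125(123)).
Cycle type of π: 100 + 20 + 4 + 1; total 4 cycles.
Σ(ℓ_i−1) = 125−4 = 121; sign = (−1)^121 = -1.
(123|125)_J = -1 (Zolotarev's lemma cross-check).

-1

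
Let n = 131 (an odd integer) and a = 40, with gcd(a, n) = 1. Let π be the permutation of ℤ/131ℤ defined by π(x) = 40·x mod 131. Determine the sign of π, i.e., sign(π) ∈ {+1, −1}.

Start at x=8: 8 → 58 → 93 → 52 → 115 → 15 → 76 → … (one orbit).
Cycle lengths of π_40 on ℤ/131ℤ: [130, 1]; 2 cycles in total.
2 cycles on 131: each ℓ→(−1)^(ℓ−1), product (−1)^129 = -1.

-1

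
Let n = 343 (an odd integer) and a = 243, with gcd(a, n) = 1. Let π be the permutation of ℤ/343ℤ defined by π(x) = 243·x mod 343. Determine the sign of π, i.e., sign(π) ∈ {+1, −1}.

Start at x=74: 74 → 146 → 149 → 192 → 8 → 229 → 81 → … (one orbit).
4 cycles of lengths [294, 42, 6, 1].
343 − 4 = 339 transpositions; sign(π) = (−1)^339 = -1.

-1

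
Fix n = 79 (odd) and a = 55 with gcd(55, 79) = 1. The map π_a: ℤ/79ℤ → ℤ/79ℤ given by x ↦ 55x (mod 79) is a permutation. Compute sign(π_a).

Trace 55: π^k(55) = [55, 23, 1] for k=0..2.
π_55 has 27 disjoint cycles with lengths [3, 3, 3, 3, 3, 3, 3, 3, 3, 3, 3, 3, 3, 3, 3, 3, 3, 3, 3, 3, 3, 3, 3, 3, 3, 3, 1] on {0,…,78}.
With 27 cycles on 79 points, sign = (−1)^{79−27} = +1.

+1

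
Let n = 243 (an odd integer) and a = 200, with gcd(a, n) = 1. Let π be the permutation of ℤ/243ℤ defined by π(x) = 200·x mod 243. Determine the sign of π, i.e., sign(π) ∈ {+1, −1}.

Start at x=107: 107 → 16 → 41 → 181 → 236 → 58 → 179 → … (one orbit).
π_200 has 6 disjoint cycles with lengths [162, 54, 18, 6, 2, 1] on {0,…,242}.
243 − 6 = 237 transpositions; sign(π) = (−1)^237 = -1.
Zolotarev: (200|243) = -1, matching the cycle-count sign.

-1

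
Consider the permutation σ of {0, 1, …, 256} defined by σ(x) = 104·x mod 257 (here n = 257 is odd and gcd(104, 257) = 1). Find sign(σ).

Start at x=135: 135 → 162 → 143 → 223 → 62 → 23 → 79 → … (one orbit).
Decompose π into cycles: lengths [128, 128, 1] (3 cycles, including the fixed point 0).
sign(π) = (−1)^{n − #cycles} = (−1)^{257−3} = (−1)^254 = +1.

+1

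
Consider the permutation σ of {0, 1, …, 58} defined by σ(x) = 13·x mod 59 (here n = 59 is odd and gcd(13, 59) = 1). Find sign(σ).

Trace 39: π^k(39) = [39, 35, 42, 15, 18, 57, 33] for k=0..6.
Cycle lengths of π_13 on ℤ/59ℤ: [58, 1]; 2 cycles in total.
sign(π) = (−1)^{n − #cycles} = (−1)^{59−2} = (−1)^57 = -1.

-1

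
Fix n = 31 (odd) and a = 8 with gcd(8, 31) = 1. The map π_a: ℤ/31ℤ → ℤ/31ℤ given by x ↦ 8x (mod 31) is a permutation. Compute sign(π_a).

Orbit of 1 under x↦8x: [1, 8, 2, 16, 4]… (length divides ord_31(8)).
The orbit structure of x ↦ 8x mod 31: 7 orbits of sizes [5, 5, 5, 5, 5, 5, 1].
Σ(ℓ_i−1) = 31−7 = 24; sign = (−1)^24 = +1.

+1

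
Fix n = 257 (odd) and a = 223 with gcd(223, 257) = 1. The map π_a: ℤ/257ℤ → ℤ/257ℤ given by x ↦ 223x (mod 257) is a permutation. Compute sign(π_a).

Orbit of 128 under x↦223x: [128, 17, 193, 120, 32, 197, 241]… (length divides ord_257(223)).
9 cycles of lengths [32, 32, 32, 32, 32, 32, 32, 32, 1].
sign(π) = (−1)^{n − #cycles} = (−1)^{257−9} = (−1)^248 = +1.
The Jacobi symbol (223|257) = +1 (Zolotarev) agrees.

+1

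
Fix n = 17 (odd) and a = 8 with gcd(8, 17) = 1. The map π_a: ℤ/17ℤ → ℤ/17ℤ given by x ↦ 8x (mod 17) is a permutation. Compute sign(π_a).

Orbit of 2 under x↦8x: [2, 16, 9, 4, 15, 1, 8]… (length divides ord_17(8)).
Decompose π into cycles: lengths [8, 8, 1] (3 cycles, including the fixed point 0).
n − c = 17 − 3 = 14; sign = (−1)^14 = +1.
(8|17)_J = +1 (Zolotarev's lemma cross-check).

+1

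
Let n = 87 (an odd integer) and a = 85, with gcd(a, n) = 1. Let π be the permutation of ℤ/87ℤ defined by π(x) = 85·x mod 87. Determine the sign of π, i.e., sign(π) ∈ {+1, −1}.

Orbit of 73 under x↦85x: [73, 28, 31, 25, 37, 13, 61]… (length divides ord_87(85)).
π_85 has 6 disjoint cycles with lengths [28, 28, 28, 1, 1, 1] on {0,…,86}.
sign(π) = (−1)^{n − #cycles} = (−1)^{87−6} = (−1)^81 = -1.

-1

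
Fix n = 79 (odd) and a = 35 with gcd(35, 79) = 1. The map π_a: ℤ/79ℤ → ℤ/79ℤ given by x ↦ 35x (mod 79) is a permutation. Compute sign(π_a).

Start at x=42: 42 → 48 → 21 → 24 → 50 → 12 → 25 → … (one orbit).
π_35 has 2 disjoint cycles with lengths [78, 1] on {0,…,78}.
Σ(ℓ_i−1) = 79−2 = 77; sign = (−1)^77 = -1.

-1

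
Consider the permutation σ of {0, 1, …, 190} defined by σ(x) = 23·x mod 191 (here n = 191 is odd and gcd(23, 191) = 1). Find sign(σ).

Start at x=133: 133 → 3 → 69 → 59 → 20 → 78 → 75 → … (one orbit).
Cycle type of π: 95×2 + 1; total 3 cycles.
Σ(ℓ_i−1) = 191−3 = 188; sign = (−1)^188 = +1.

+1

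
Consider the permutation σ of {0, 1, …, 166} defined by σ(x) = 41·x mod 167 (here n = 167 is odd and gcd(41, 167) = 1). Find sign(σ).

Trace 143: π^k(143) = [143, 18, 70, 31, 102, 7, 120] for k=0..6.
Decompose π into cycles: lengths [166, 1] (2 cycles, including the fixed point 0).
167 − 2 = 165 transpositions; sign(π) = (−1)^165 = -1.

-1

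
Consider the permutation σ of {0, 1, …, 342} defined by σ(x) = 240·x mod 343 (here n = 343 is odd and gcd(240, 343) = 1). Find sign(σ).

Orbit of 149 under x↦240x: [149, 88, 197, 289, 74, 267, 282]… (length divides ord_343(240)).
Cycle lengths of π_240 on ℤ/343ℤ: [147, 147, 21, 21, 3, 3, 1]; 7 cycles in total.
sign(π) = (−1)^{n − #cycles} = (−1)^{343−7} = (−1)^336 = +1.

+1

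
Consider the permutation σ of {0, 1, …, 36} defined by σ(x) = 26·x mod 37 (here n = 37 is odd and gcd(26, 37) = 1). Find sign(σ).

Trace 26: π^k(26) = [26, 10, 1] for k=0..2.
Cycle type of π: 3×12 + 1; total 13 cycles.
sign(π) = (−1)^{n − #cycles} = (−1)^{37−13} = (−1)^24 = +1.
Via Zolotarev, sign(π_{26}) = (26|37) = +1.

+1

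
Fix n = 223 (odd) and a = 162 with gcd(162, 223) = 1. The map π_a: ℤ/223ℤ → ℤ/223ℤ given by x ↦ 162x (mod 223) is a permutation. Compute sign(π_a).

+1

Trace 41: π^k(41) = [41, 175, 29, 15, 200, 65, 49] for k=0..6.
Cycle type of π: 111×2 + 1; total 3 cycles.
With 3 cycles on 223 points, sign = (−1)^{223−3} = +1.
Via Zolotarev, sign(π_{162}) = (162|223) = +1.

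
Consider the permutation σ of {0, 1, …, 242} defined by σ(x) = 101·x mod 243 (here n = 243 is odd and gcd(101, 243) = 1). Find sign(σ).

Start at x=106: 106 → 14 → 199 → 173 → 220 → 107 → 115 → … (one orbit).
Cycle type of π: 162 + 54 + 18 + 6 + 2 + 1; total 6 cycles.
243 − 6 = 237 transpositions; sign(π) = (−1)^237 = -1.
Zolotarev: (101|243) = -1, matching the cycle-count sign.

-1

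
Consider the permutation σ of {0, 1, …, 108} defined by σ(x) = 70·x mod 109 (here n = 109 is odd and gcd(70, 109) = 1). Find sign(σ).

-1

Orbit of 80 under x↦70x: [80, 41, 36, 13, 38, 44, 28]… (length divides ord_109(70)).
The orbit structure of x ↦ 70x mod 109: 2 orbits of sizes [108, 1].
With 2 cycles on 109 points, sign = (−1)^{109−2} = -1.
(70|109)_J = -1 (Zolotarev's lemma cross-check).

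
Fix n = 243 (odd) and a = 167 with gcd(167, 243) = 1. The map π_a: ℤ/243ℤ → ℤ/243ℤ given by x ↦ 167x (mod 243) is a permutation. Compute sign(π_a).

Trace 220: π^k(220) = [220, 47, 73, 41, 43, 134, 22] for k=0..6.
Cycle type of π: 162 + 54 + 18 + 6 + 2 + 1; total 6 cycles.
sign(π) = (−1)^{n − #cycles} = (−1)^{243−6} = (−1)^237 = -1.

-1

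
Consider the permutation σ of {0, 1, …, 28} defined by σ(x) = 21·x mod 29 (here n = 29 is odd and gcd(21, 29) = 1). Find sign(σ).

-1

Start at x=2: 2 → 13 → 12 → 20 → 14 → 4 → 26 → … (one orbit).
The orbit structure of x ↦ 21x mod 29: 2 orbits of sizes [28, 1].
sign(π) = (−1)^{n − #cycles} = (−1)^{29−2} = (−1)^27 = -1.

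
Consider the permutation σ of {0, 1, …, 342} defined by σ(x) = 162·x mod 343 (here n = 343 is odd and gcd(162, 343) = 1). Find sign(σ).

+1

Start at x=183: 183 → 148 → 309 → 323 → 190 → 253 → 169 → … (one orbit).
Decompose π into cycles: lengths [49, 49, 49, 49, 49, 49, 7, 7, 7, 7, 7, 7, 1, 1, 1, 1, 1, 1, 1] (19 cycles, including the fixed point 0).
Σ(ℓ_i−1) = 343−19 = 324; sign = (−1)^324 = +1.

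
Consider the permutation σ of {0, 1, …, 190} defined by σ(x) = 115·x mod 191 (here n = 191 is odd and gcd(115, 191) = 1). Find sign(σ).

+1

Start at x=67: 67 → 65 → 26 → 125 → 50 → 20 → 8 → … (one orbit).
The orbit structure of x ↦ 115x mod 191: 3 orbits of sizes [95, 95, 1].
3 cycles on 191: each ℓ→(−1)^(ℓ−1), product (−1)^188 = +1.
Zolotarev: (115|191) = +1, matching the cycle-count sign.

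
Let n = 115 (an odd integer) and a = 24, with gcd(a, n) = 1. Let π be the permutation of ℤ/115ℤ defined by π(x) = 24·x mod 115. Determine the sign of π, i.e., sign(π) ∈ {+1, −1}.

Orbit of 1 under x↦24x: [1, 24]… (length divides ord_115(24)).
Cycle lengths of π_24 on ℤ/115ℤ: [2, 2, 2, 2, 2, 2, 2, 2, 2, 2, 2, 2, 2, 2, 2, 2, 2, 2, 2, 2, 2, 2, 2, 2, 2, 2, 2, 2, 2, 2, 2, 2, 2, 2, 2, 2, 2, 2, 2, 2, 2, 2, 2, 2, 2, 2, 1, 1, 1, 1, 1, 1, 1, 1, 1, 1, 1, 1, 1, 1, 1, 1, 1, 1, 1, 1, 1, 1, 1]; 69 cycles in total.
69 cycles on 115: each ℓ→(−1)^(ℓ−1), product (−1)^46 = +1.

+1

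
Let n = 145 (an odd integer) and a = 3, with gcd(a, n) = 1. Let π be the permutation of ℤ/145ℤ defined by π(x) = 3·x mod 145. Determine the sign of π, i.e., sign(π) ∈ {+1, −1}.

+1

Start at x=1: 1 → 3 → 9 → 27 → 81 → 98 → 4 → … (one orbit).
7 cycles of lengths [28, 28, 28, 28, 28, 4, 1].
With 7 cycles on 145 points, sign = (−1)^{145−7} = +1.
Via Zolotarev, sign(π_{3}) = (3|145) = +1.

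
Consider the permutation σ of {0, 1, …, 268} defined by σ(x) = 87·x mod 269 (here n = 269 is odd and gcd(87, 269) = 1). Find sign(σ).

Trace 61: π^k(61) = [61, 196, 105, 258, 119, 131, 99] for k=0..6.
Cycle type of π: 67×4 + 1; total 5 cycles.
n − c = 269 − 5 = 264; sign = (−1)^264 = +1.
Check: (87/269) = +1 by Zolotarev.

+1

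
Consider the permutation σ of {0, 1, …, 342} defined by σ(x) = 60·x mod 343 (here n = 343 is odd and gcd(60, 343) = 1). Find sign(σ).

+1

Start at x=57: 57 → 333 → 86 → 15 → 214 → 149 → 22 → … (one orbit).
Cycle type of π: 147×2 + 21×2 + 3×2 + 1; total 7 cycles.
7 cycles on 343: each ℓ→(−1)^(ℓ−1), product (−1)^336 = +1.
Check: (60/343) = +1 by Zolotarev.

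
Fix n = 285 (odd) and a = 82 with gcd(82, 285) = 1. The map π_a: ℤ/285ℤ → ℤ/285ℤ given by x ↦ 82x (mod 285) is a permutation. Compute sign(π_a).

-1

Orbit of 187 under x↦82x: [187, 229, 253, 226, 7, 4, 43]… (length divides ord_285(82)).
Cycle type of π: 36×6 + 9×6 + 4×3 + 1×3; total 18 cycles.
sign(π) = (−1)^{n − #cycles} = (−1)^{285−18} = (−1)^267 = -1.
Via Zolotarev, sign(π_{82}) = (82|285) = -1.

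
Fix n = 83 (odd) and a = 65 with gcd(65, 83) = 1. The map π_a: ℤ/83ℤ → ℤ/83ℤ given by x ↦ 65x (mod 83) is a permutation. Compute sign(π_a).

+1

Trace 44: π^k(44) = [44, 38, 63, 28, 77, 25, 48] for k=0..6.
Decompose π into cycles: lengths [41, 41, 1] (3 cycles, including the fixed point 0).
3 cycles on 83: each ℓ→(−1)^(ℓ−1), product (−1)^80 = +1.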